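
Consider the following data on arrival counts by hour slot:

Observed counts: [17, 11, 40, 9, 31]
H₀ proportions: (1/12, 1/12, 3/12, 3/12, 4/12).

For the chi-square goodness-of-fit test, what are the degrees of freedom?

df = k − 1 = 5 − 1 = 4

degrees of freedom = 4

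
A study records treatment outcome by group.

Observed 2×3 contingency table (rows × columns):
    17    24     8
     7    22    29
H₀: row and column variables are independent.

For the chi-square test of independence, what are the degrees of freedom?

degrees of freedom = 2

df = (r−1)(c−1) = (2−1)·(3−1) = 2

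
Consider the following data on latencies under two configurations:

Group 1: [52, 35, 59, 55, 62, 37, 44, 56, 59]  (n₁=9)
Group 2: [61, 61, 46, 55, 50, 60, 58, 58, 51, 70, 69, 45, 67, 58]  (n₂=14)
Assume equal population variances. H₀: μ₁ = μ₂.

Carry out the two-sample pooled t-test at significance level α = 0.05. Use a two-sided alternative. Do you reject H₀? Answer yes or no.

x̄₁=51.000, s₁=9.950, n₁=9
x̄₂=57.786, s₂=7.856, n₂=14
s_p² = [8·9.950² + 13·7.856²]/21 = 75.9218
SE = √(s_p²·(1/9+1/14)) = 3.7227
t = (51.000−57.786)/3.7227 = -1.8228
df = 21
p-value (two-sided) = 0.08261
At α=0.05: p ≥ α → fail to reject H₀

reject H₀: no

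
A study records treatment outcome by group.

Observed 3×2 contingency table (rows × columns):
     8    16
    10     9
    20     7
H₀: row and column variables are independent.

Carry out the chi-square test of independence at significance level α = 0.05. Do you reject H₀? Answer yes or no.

reject H₀: yes

Row totals [24, 19, 27], col totals [38, 32], n=70
χ² = (8−13.03)²/13.03 + (16−10.97)²/10.97 + (10−10.31)²/10.31 + (9−8.69)²/8.69 + (20−14.66)²/14.66 + (7−12.34)²/12.34 = 8.5269
df = 2
p-value (upper-tail) = 0.01407
At α=0.05: p < α → reject H₀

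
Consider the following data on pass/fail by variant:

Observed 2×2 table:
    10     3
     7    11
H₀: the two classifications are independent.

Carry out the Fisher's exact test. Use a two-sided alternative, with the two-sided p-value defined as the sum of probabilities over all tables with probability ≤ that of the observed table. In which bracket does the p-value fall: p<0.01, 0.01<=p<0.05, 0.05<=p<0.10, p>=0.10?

p-value bracket: 0.05<=p<0.10

Margins: r₁=13, r₂=18, c₁=17, c₂=14, n=31
p_obs = C(13,10)·C(18,7)/C(31,17); sum pmf over tables with pmf ≤ p_obs
p-value (two-sided) = 0.06686
→ bracket: 0.05<=p<0.10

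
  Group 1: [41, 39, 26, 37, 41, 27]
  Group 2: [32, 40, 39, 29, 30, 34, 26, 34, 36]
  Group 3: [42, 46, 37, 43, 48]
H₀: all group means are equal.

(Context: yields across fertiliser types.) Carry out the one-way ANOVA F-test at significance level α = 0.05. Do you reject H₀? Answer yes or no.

reject H₀: yes

Group means [35.17, 33.33, 43.20], grand mean 36.350
SSB = Σnᵢ(x̄ᵢ−x̄)² = 324.917; SSW = ΣΣ(x−x̄ᵢ)² = 477.633
MSB = 324.917/2 = 162.4583; MSW = 477.633/17 = 28.0961
F = MSB/MSW = 5.7822
df = (2, 17)
p-value (upper-tail) = 0.01214
At α=0.05: p < α → reject H₀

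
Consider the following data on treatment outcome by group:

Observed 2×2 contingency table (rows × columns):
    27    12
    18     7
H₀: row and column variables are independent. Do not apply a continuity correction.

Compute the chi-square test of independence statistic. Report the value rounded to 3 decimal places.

Row totals [39, 25], col totals [45, 19], n=64
χ² = (27−27.42)²/27.42 + (12−11.58)²/11.58 + (18−17.58)²/17.58 + (7−7.42)²/7.42 = 0.0560
df = 1

test statistic = 0.056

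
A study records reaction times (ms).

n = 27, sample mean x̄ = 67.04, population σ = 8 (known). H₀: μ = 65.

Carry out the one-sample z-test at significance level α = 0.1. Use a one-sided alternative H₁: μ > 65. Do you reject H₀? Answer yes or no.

SE = σ/√n = 8/√27 = 1.5396
z = (x̄−μ₀)/SE = (67.04−65)/1.5396 = 1.3250
p-value (one-sided, H₁ greater) = 0.09258
At α=0.1: p < α → reject H₀

reject H₀: yes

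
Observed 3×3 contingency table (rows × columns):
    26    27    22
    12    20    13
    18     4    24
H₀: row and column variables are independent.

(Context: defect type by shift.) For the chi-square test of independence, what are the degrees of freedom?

degrees of freedom = 4

df = (r−1)(c−1) = (3−1)·(3−1) = 4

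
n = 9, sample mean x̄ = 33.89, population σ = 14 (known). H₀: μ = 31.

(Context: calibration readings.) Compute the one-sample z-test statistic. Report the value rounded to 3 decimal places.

test statistic = 0.619

SE = σ/√n = 14/√9 = 4.6667
z = (x̄−μ₀)/SE = (33.89−31)/4.6667 = 0.6193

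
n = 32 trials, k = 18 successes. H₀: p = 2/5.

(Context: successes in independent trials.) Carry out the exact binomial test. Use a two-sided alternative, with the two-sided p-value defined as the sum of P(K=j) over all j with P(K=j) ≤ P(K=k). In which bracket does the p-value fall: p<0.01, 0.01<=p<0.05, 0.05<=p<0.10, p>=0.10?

p-value bracket: 0.05<=p<0.10

Exact binomial: n=32, k=18, p₀=2/5=0.4000
P(X=j) = C(n,j)·p₀^j·(1−p₀)^(n−j); p = Σ P(X=j) over j with P(X=j) ≤ P(X=18)
p-value (two-sided) = 0.07109
→ bracket: 0.05<=p<0.10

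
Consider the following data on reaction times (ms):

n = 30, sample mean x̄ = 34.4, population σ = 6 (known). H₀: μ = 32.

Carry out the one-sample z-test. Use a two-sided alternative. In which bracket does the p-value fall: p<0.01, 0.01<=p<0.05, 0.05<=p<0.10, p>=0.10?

p-value bracket: 0.01<=p<0.05

SE = σ/√n = 6/√30 = 1.0954
z = (x̄−μ₀)/SE = (34.4−32)/1.0954 = 2.1909
p-value (two-sided) = 0.02846
→ bracket: 0.01<=p<0.05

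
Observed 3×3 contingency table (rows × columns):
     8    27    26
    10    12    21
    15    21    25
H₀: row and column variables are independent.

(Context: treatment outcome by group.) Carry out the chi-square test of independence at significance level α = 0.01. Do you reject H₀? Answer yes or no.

Row totals [61, 43, 61], col totals [33, 60, 72], n=165
χ² = (8−12.20)²/12.20 + (27−22.18)²/22.18 + (26−26.62)²/26.62 + (10−8.60)²/8.60 + (12−15.64)²/15.64 + (21−18.76)²/18.76 + (15−12.20)²/12.20 + (21−22.18)²/22.18 + (25−26.62)²/26.62 = 4.6509
df = 4
p-value (upper-tail) = 0.32503
At α=0.01: p ≥ α → fail to reject H₀

reject H₀: no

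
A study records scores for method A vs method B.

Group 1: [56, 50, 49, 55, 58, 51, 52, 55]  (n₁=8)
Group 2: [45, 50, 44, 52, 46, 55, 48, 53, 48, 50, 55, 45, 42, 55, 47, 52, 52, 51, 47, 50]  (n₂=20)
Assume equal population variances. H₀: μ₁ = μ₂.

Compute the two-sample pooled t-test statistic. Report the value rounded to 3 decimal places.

test statistic = 2.534

x̄₁=53.250, s₁=3.196, n₁=8
x̄₂=49.350, s₂=3.843, n₂=20
s_p² = [7·3.196² + 19·3.843²]/26 = 13.5404
SE = √(s_p²·(1/8+1/20)) = 1.5393
t = (53.250−49.350)/1.5393 = 2.5336
df = 26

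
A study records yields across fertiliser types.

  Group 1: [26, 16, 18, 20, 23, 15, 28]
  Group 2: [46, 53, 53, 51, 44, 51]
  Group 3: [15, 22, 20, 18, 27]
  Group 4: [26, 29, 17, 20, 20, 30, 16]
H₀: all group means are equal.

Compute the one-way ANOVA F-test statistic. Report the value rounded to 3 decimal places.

Group means [20.86, 49.67, 20.40, 22.57], grand mean 28.160
SSB = Σnᵢ(x̄ᵢ−x̄)² = 3668.255; SSW = ΣΣ(x−x̄ᵢ)² = 497.105
MSB = 3668.255/3 = 1222.7517; MSW = 497.105/21 = 23.6717
F = MSB/MSW = 51.6547
df = (3, 21)

test statistic = 51.655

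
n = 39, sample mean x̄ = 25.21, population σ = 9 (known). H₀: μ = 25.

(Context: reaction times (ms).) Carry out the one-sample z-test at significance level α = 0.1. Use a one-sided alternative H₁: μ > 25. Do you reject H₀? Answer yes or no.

reject H₀: no

SE = σ/√n = 9/√39 = 1.4412
z = (x̄−μ₀)/SE = (25.21−25)/1.4412 = 0.1457
p-value (one-sided, H₁ greater) = 0.44207
At α=0.1: p ≥ α → fail to reject H₀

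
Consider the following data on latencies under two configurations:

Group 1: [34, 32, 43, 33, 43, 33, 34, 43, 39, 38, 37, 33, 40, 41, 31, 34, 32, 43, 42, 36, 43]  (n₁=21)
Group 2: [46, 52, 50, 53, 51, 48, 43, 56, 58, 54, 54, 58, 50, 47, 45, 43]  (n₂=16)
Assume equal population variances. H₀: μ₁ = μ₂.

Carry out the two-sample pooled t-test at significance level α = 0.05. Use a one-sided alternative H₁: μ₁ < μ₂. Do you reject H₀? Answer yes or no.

reject H₀: yes

x̄₁=37.333, s₁=4.442, n₁=21
x̄₂=50.500, s₂=4.885, n₂=16
s_p² = [20·4.442² + 15·4.885²]/35 = 21.5048
SE = √(s_p²·(1/21+1/16)) = 1.5389
t = (37.333−50.500)/1.5389 = -8.5561
df = 35
p-value (one-sided, H₁ less) = 0.00000
At α=0.05: p < α → reject H₀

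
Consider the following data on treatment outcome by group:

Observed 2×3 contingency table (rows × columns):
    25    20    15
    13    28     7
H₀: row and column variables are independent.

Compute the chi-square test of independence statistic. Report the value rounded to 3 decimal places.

Row totals [60, 48], col totals [38, 48, 22], n=108
χ² = (25−21.11)²/21.11 + (20−26.67)²/26.67 + (15−12.22)²/12.22 + (13−16.89)²/16.89 + (28−21.33)²/21.33 + (7−9.78)²/9.78 = 6.7823
df = 2

test statistic = 6.782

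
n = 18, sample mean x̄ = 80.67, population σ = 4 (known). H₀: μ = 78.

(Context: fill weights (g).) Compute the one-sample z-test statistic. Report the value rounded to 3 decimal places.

SE = σ/√n = 4/√18 = 0.9428
z = (x̄−μ₀)/SE = (80.67−78)/0.9428 = 2.8320

test statistic = 2.832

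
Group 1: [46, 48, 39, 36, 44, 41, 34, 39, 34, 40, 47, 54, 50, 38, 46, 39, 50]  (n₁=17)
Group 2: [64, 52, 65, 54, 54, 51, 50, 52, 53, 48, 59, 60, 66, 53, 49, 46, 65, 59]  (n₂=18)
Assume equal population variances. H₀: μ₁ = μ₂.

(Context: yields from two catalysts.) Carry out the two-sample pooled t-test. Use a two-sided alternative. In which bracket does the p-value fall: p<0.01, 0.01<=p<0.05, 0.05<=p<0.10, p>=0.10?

p-value bracket: p<0.01

x̄₁=42.647, s₁=5.989, n₁=17
x̄₂=55.556, s₂=6.364, n₂=18
s_p² = [16·5.989² + 17·6.364²]/33 = 38.2523
SE = √(s_p²·(1/17+1/18)) = 2.0917
t = (42.647−55.556)/2.0917 = -6.1713
df = 33
p-value (two-sided) = 0.00000
→ bracket: p<0.01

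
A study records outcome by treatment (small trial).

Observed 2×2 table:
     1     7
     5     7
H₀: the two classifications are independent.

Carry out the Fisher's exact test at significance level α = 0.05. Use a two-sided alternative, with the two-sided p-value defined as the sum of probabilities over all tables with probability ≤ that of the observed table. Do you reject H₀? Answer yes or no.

reject H₀: no

Margins: r₁=8, r₂=12, c₁=6, c₂=14, n=20
p_obs = C(8,1)·C(12,5)/C(20,6); sum pmf over tables with pmf ≤ p_obs
p-value (two-sided) = 0.32456
At α=0.05: p ≥ α → fail to reject H₀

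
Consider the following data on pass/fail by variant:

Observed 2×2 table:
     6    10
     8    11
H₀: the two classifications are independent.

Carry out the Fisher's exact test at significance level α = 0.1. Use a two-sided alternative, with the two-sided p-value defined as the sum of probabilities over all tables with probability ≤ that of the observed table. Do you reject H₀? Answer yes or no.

Margins: r₁=16, r₂=19, c₁=14, c₂=21, n=35
p_obs = C(16,6)·C(19,8)/C(35,14); sum pmf over tables with pmf ≤ p_obs
p-value (two-sided) = 1.00000
At α=0.1: p ≥ α → fail to reject H₀

reject H₀: no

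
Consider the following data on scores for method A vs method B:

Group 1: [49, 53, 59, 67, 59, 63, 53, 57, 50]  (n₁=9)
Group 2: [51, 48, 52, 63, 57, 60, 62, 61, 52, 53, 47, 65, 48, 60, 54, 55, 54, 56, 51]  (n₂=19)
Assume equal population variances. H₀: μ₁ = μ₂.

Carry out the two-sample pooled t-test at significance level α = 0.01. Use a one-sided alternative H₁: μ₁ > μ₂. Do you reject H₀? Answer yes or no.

reject H₀: no

x̄₁=56.667, s₁=6.000, n₁=9
x̄₂=55.211, s₂=5.381, n₂=19
s_p² = [8·6.000² + 18·5.381²]/26 = 31.1215
SE = √(s_p²·(1/9+1/19)) = 2.2574
t = (56.667−55.211)/2.2574 = 0.6450
df = 26
p-value (one-sided, H₁ greater) = 0.26227
At α=0.01: p ≥ α → fail to reject H₀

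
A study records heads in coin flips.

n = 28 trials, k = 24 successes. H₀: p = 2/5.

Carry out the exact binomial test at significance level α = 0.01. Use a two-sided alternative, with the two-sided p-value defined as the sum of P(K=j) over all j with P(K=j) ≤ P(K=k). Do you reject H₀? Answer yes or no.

reject H₀: yes

Exact binomial: n=28, k=24, p₀=2/5=0.4000
P(X=j) = C(n,j)·p₀^j·(1−p₀)^(n−j); p = Σ P(X=j) over j with P(X=j) ≤ P(X=24)
p-value (two-sided) = 0.00000
At α=0.01: p < α → reject H₀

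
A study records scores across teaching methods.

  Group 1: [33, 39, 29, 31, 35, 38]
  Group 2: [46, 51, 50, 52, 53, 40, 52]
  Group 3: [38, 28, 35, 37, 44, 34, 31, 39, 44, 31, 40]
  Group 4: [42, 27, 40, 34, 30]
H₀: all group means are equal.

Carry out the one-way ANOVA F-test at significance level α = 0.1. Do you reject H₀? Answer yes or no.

Group means [34.17, 49.14, 36.45, 34.60], grand mean 38.724
SSB = Σnᵢ(x̄ᵢ−x̄)² = 1026.175; SSW = ΣΣ(x−x̄ᵢ)² = 643.618
MSB = 1026.175/3 = 342.0585; MSW = 643.618/25 = 25.7447
F = MSB/MSW = 13.2866
df = (3, 25)
p-value (upper-tail) = 0.00002
At α=0.1: p < α → reject H₀

reject H₀: yes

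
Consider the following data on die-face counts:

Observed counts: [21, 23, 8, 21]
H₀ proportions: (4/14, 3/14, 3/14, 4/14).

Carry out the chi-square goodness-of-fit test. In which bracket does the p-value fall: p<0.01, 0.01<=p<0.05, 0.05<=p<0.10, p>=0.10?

p-value bracket: 0.05<=p<0.10

n = 73; E_i = n·p_i = [20.86, 15.64, 15.64, 20.86]
χ² = (21−20.86)²/20.86 + (23−15.64)²/15.64 + (8−15.64)²/15.64 + (21−20.86)²/20.86 = 7.1963
df = 3
p-value (upper-tail) = 0.06590
→ bracket: 0.05<=p<0.10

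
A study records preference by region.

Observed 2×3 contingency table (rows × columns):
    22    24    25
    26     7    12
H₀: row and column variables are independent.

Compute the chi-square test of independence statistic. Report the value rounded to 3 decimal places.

Row totals [71, 45], col totals [48, 31, 37], n=116
χ² = (22−29.38)²/29.38 + (24−18.97)²/18.97 + (25−22.65)²/22.65 + (26−18.62)²/18.62 + (7−12.03)²/12.03 + (12−14.35)²/14.35 = 8.8400
df = 2

test statistic = 8.840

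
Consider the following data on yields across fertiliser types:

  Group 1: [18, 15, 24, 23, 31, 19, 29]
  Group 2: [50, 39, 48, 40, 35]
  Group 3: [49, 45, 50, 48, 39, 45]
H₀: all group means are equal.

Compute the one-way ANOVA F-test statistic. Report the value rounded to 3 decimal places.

Group means [22.71, 42.40, 46.00], grand mean 35.944
SSB = Σnᵢ(x̄ᵢ−x̄)² = 2040.316; SSW = ΣΣ(x−x̄ᵢ)² = 446.629
MSB = 2040.316/2 = 1020.1579; MSW = 446.629/15 = 29.7752
F = MSB/MSW = 34.2620
df = (2, 15)

test statistic = 34.262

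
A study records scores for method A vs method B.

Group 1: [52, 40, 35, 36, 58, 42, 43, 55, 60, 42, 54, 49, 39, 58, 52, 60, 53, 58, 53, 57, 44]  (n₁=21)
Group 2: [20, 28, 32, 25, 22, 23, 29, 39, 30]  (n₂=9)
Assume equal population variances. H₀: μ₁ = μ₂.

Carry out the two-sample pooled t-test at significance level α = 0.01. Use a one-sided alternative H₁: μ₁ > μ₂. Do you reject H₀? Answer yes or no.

reject H₀: yes

x̄₁=49.524, s₁=8.244, n₁=21
x̄₂=27.556, s₂=5.855, n₂=9
s_p² = [20·8.244² + 8·5.855²]/28 = 58.3379
SE = √(s_p²·(1/21+1/9)) = 3.0430
t = (49.524−27.556)/3.0430 = 7.2192
df = 28
p-value (one-sided, H₁ greater) = 0.00000
At α=0.01: p < α → reject H₀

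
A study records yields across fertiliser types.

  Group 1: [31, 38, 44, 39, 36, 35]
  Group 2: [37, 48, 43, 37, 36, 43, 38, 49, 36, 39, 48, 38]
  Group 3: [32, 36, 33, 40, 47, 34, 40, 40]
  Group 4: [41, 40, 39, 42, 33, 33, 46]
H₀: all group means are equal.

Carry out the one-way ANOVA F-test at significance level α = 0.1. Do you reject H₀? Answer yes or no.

Group means [37.17, 41.00, 37.75, 39.14], grand mean 39.121
SSB = Σnᵢ(x̄ᵢ−x̄)² = 80.325; SSW = ΣΣ(x−x̄ᵢ)² = 677.190
MSB = 80.325/3 = 26.7749; MSW = 677.190/29 = 23.3514
F = MSB/MSW = 1.1466
df = (3, 29)
p-value (upper-tail) = 0.34690
At α=0.1: p ≥ α → fail to reject H₀

reject H₀: no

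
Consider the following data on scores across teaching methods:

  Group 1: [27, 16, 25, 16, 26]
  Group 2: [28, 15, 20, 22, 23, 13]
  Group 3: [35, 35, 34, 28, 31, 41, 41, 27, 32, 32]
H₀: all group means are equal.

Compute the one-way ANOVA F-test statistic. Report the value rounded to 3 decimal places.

test statistic = 15.990

Group means [22.00, 20.17, 33.60], grand mean 27.000
SSB = Σnᵢ(x̄ᵢ−x̄)² = 840.767; SSW = ΣΣ(x−x̄ᵢ)² = 473.233
MSB = 840.767/2 = 420.3833; MSW = 473.233/18 = 26.2907
F = MSB/MSW = 15.9898
df = (2, 18)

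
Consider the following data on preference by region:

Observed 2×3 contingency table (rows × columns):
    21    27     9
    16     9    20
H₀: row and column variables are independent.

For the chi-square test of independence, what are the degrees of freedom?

degrees of freedom = 2

df = (r−1)(c−1) = (2−1)·(3−1) = 2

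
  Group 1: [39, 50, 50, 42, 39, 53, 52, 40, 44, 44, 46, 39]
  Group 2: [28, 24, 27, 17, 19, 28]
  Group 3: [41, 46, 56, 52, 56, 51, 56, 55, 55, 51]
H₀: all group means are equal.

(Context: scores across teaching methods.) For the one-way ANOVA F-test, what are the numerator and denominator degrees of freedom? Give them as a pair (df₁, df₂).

k = 3 groups, N = 28 total
df = (k−1, N−k) = (3−1, 28−3) = (2, 25)

degrees of freedom = [2, 25]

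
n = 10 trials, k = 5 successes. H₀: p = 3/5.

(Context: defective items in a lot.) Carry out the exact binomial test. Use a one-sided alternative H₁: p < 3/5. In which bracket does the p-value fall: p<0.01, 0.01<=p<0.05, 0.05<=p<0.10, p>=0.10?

Exact binomial: n=10, k=5, p₀=3/5=0.6000
P(X≤5) from Σ C(n,i)·p₀^i·(1−p₀)^(n−i)
p-value (one-sided, H₁ less) = 0.36690
→ bracket: p>=0.10

p-value bracket: p>=0.10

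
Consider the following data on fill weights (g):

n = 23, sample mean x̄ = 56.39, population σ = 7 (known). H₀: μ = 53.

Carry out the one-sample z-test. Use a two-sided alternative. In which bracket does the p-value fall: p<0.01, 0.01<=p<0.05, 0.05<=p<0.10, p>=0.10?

p-value bracket: 0.01<=p<0.05

SE = σ/√n = 7/√23 = 1.4596
z = (x̄−μ₀)/SE = (56.39−53)/1.4596 = 2.3226
p-value (two-sided) = 0.02020
→ bracket: 0.01<=p<0.05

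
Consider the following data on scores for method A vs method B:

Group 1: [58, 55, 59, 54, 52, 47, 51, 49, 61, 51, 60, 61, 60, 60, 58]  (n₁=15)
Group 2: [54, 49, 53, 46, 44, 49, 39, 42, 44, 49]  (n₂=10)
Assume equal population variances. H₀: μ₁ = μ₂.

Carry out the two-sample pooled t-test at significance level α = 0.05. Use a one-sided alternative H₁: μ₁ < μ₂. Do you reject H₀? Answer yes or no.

x̄₁=55.733, s₁=4.743, n₁=15
x̄₂=46.900, s₂=4.771, n₂=10
s_p² = [14·4.743² + 9·4.771²]/23 = 22.6014
SE = √(s_p²·(1/15+1/10)) = 1.9409
t = (55.733−46.900)/1.9409 = 4.5513
df = 23
p-value (one-sided, H₁ less) = 0.99993
At α=0.05: p ≥ α → fail to reject H₀

reject H₀: no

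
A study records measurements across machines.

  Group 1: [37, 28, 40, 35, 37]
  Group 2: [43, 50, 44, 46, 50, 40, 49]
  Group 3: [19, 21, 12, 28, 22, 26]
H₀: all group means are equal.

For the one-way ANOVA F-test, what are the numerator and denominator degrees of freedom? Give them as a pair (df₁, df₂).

degrees of freedom = [2, 15]

k = 3 groups, N = 18 total
df = (k−1, N−k) = (3−1, 18−3) = (2, 15)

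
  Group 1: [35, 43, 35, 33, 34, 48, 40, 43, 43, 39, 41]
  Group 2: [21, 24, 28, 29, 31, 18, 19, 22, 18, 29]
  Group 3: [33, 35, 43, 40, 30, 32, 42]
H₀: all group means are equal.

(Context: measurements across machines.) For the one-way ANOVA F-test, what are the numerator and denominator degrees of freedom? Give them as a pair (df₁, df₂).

k = 3 groups, N = 28 total
df = (k−1, N−k) = (3−1, 28−3) = (2, 25)

degrees of freedom = [2, 25]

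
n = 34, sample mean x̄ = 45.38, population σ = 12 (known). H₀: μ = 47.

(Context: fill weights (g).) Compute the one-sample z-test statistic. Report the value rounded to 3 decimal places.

test statistic = -0.787

SE = σ/√n = 12/√34 = 2.0580
z = (x̄−μ₀)/SE = (45.38−47)/2.0580 = -0.7872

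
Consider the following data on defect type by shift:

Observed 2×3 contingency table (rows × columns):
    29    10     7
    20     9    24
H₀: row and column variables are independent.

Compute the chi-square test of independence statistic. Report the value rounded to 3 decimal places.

Row totals [46, 53], col totals [49, 19, 31], n=99
χ² = (29−22.77)²/22.77 + (10−8.83)²/8.83 + (7−14.40)²/14.40 + (20−26.23)²/26.23 + (9−10.17)²/10.17 + (24−16.60)²/16.60 = 10.5862
df = 2

test statistic = 10.586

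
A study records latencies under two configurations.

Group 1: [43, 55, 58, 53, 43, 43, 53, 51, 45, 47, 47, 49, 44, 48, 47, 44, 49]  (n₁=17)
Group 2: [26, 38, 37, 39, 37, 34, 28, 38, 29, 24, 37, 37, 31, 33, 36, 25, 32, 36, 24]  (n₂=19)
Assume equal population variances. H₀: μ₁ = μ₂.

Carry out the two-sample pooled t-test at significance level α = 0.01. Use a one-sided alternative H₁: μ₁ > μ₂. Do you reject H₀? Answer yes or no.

x̄₁=48.176, s₁=4.531, n₁=17
x̄₂=32.684, s₂=5.207, n₂=19
s_p² = [16·4.531² + 18·5.207²]/34 = 24.0169
SE = √(s_p²·(1/17+1/19)) = 1.6361
t = (48.176−32.684)/1.6361 = 9.4690
df = 34
p-value (one-sided, H₁ greater) = 0.00000
At α=0.01: p < α → reject H₀

reject H₀: yes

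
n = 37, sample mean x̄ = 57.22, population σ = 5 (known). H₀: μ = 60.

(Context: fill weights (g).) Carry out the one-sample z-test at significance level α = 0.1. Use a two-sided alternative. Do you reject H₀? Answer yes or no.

SE = σ/√n = 5/√37 = 0.8220
z = (x̄−μ₀)/SE = (57.22−60)/0.8220 = -3.3820
p-value (two-sided) = 0.00072
At α=0.1: p < α → reject H₀

reject H₀: yes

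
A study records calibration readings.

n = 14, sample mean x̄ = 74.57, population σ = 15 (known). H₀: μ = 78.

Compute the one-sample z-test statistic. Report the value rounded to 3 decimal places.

SE = σ/√n = 15/√14 = 4.0089
z = (x̄−μ₀)/SE = (74.57−78)/4.0089 = -0.8556

test statistic = -0.856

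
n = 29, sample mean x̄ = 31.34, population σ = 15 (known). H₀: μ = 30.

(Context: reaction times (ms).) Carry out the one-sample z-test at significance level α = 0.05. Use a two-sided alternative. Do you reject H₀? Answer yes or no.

reject H₀: no

SE = σ/√n = 15/√29 = 2.7854
z = (x̄−μ₀)/SE = (31.34−30)/2.7854 = 0.4811
p-value (two-sided) = 0.63046
At α=0.05: p ≥ α → fail to reject H₀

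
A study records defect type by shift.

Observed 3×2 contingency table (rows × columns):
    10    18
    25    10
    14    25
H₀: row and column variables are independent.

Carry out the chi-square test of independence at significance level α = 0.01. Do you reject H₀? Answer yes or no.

reject H₀: yes

Row totals [28, 35, 39], col totals [49, 53], n=102
χ² = (10−13.45)²/13.45 + (18−14.55)²/14.55 + (25−16.81)²/16.81 + (10−18.19)²/18.19 + (14−18.74)²/18.74 + (25−20.26)²/20.26 = 11.6779
df = 2
p-value (upper-tail) = 0.00291
At α=0.01: p < α → reject H₀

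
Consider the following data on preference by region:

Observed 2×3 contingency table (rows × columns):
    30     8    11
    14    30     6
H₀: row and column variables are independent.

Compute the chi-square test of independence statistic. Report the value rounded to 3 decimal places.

Row totals [49, 50], col totals [44, 38, 17], n=99
χ² = (30−21.78)²/21.78 + (8−18.81)²/18.81 + (11−8.41)²/8.41 + (14−22.22)²/22.22 + (30−19.19)²/19.19 + (6−8.59)²/8.59 = 20.0176
df = 2

test statistic = 20.018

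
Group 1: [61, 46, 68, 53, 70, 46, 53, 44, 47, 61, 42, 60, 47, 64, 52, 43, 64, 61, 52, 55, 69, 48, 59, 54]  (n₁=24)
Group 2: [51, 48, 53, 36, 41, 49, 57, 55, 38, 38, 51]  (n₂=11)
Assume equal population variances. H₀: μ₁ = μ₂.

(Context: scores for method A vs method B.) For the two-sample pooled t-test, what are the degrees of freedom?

df = n₁ + n₂ − 2 = 24 + 11 − 2 = 33

degrees of freedom = 33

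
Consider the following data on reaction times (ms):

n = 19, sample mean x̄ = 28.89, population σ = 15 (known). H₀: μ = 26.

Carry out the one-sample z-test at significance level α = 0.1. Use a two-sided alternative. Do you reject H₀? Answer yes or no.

SE = σ/√n = 15/√19 = 3.4412
z = (x̄−μ₀)/SE = (28.89−26)/3.4412 = 0.8398
p-value (two-sided) = 0.40101
At α=0.1: p ≥ α → fail to reject H₀

reject H₀: no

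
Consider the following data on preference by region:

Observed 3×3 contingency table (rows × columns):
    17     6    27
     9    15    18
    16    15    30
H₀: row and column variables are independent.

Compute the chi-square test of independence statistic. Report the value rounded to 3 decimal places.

Row totals [50, 42, 61], col totals [42, 36, 75], n=153
χ² = (17−13.73)²/13.73 + (6−11.76)²/11.76 + (27−24.51)²/24.51 + (9−11.53)²/11.53 + (15−9.88)²/9.88 + (18−20.59)²/20.59 + (16−16.75)²/16.75 + (15−14.35)²/14.35 + (30−29.90)²/29.90 = 7.4521
df = 4

test statistic = 7.452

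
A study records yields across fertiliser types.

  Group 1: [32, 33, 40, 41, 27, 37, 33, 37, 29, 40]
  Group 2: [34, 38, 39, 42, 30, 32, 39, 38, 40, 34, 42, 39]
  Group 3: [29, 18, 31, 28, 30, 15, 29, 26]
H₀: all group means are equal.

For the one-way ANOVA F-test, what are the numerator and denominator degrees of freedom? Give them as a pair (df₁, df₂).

k = 3 groups, N = 30 total
df = (k−1, N−k) = (3−1, 30−3) = (2, 27)

degrees of freedom = [2, 27]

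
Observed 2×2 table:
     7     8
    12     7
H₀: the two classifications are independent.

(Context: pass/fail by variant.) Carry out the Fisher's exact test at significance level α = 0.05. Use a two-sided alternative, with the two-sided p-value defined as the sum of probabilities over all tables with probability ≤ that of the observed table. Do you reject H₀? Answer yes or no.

reject H₀: no

Margins: r₁=15, r₂=19, c₁=19, c₂=15, n=34
p_obs = C(15,7)·C(19,12)/C(34,19); sum pmf over tables with pmf ≤ p_obs
p-value (two-sided) = 0.48883
At α=0.05: p ≥ α → fail to reject H₀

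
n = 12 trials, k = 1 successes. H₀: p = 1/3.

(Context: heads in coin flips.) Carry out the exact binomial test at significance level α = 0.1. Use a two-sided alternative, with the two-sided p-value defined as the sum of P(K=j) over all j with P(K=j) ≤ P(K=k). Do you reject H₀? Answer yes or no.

Exact binomial: n=12, k=1, p₀=1/3=0.3333
P(X=j) = C(n,j)·p₀^j·(1−p₀)^(n−j); p = Σ P(X=j) over j with P(X=j) ≤ P(X=1)
p-value (two-sided) = 0.07271
At α=0.1: p < α → reject H₀

reject H₀: yes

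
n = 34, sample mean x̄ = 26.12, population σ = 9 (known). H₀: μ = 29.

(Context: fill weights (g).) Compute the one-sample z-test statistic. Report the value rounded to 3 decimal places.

test statistic = -1.866

SE = σ/√n = 9/√34 = 1.5435
z = (x̄−μ₀)/SE = (26.12−29)/1.5435 = -1.8659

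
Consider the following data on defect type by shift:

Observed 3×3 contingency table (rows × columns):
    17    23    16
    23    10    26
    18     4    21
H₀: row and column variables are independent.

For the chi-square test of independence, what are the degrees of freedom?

degrees of freedom = 4

df = (r−1)(c−1) = (3−1)·(3−1) = 4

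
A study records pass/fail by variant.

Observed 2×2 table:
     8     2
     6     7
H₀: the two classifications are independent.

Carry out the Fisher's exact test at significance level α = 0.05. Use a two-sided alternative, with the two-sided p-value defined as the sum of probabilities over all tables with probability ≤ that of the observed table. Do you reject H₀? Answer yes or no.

reject H₀: no

Margins: r₁=10, r₂=13, c₁=14, c₂=9, n=23
p_obs = C(10,8)·C(13,6)/C(23,14); sum pmf over tables with pmf ≤ p_obs
p-value (two-sided) = 0.19680
At α=0.05: p ≥ α → fail to reject H₀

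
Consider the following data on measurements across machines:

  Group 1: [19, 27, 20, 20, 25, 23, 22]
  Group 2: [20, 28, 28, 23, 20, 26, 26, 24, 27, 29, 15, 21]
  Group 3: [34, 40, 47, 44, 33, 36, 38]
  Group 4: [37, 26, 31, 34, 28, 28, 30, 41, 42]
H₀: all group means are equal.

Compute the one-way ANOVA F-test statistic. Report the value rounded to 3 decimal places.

Group means [22.29, 23.92, 38.86, 33.00], grand mean 28.914
SSB = Σnᵢ(x̄ᵢ−x̄)² = 1449.540; SSW = ΣΣ(x−x̄ᵢ)² = 683.202
MSB = 1449.540/3 = 483.1802; MSW = 683.202/31 = 22.0388
F = MSB/MSW = 21.9241
df = (3, 31)

test statistic = 21.924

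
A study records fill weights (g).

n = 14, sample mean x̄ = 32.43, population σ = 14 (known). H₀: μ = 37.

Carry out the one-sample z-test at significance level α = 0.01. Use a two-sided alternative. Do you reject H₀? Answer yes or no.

SE = σ/√n = 14/√14 = 3.7417
z = (x̄−μ₀)/SE = (32.43−37)/3.7417 = -1.2214
p-value (two-sided) = 0.22194
At α=0.01: p ≥ α → fail to reject H₀

reject H₀: no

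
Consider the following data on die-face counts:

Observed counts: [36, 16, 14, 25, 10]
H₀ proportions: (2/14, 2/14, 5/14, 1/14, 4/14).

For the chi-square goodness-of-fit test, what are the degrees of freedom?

df = k − 1 = 5 − 1 = 4

degrees of freedom = 4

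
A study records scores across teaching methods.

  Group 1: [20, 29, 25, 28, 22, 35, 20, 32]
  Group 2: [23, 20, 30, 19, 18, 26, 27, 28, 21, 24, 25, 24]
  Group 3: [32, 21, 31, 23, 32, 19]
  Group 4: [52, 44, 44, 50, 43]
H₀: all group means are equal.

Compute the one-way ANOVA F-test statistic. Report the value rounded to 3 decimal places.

Group means [26.38, 23.75, 26.33, 46.60], grand mean 28.613
SSB = Σnᵢ(x̄ᵢ−x̄)² = 1972.697; SSW = ΣΣ(x−x̄ᵢ)² = 616.658
MSB = 1972.697/3 = 657.5655; MSW = 616.658/27 = 22.8392
F = MSB/MSW = 28.7911
df = (3, 27)

test statistic = 28.791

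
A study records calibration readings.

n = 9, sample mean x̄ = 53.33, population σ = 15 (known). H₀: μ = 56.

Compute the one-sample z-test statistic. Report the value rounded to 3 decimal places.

test statistic = -0.534

SE = σ/√n = 15/√9 = 5.0000
z = (x̄−μ₀)/SE = (53.33−56)/5.0000 = -0.5340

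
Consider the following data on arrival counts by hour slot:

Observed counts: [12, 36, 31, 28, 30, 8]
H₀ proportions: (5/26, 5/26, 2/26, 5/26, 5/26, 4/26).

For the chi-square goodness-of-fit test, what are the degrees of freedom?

degrees of freedom = 5

df = k − 1 = 6 − 1 = 5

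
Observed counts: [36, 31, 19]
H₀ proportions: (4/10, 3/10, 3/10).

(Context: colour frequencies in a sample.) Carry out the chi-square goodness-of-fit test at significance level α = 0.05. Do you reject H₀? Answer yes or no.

n = 86; E_i = n·p_i = [34.40, 25.80, 25.80]
χ² = (36−34.40)²/34.40 + (31−25.80)²/25.80 + (19−25.80)²/25.80 = 2.9147
df = 2
p-value (upper-tail) = 0.23285
At α=0.05: p ≥ α → fail to reject H₀

reject H₀: no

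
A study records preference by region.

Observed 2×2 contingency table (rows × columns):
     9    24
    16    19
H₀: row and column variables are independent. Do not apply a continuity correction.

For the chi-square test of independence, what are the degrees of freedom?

degrees of freedom = 1

df = (r−1)(c−1) = (2−1)·(2−1) = 1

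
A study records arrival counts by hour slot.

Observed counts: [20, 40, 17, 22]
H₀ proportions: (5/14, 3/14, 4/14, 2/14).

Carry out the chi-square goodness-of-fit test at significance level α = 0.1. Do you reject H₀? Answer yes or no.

n = 99; E_i = n·p_i = [35.36, 21.21, 28.29, 14.14]
χ² = (20−35.36)²/35.36 + (40−21.21)²/21.21 + (17−28.29)²/28.29 + (22−14.14)²/14.14 = 32.1734
df = 3
p-value (upper-tail) = 0.00000
At α=0.1: p < α → reject H₀

reject H₀: yes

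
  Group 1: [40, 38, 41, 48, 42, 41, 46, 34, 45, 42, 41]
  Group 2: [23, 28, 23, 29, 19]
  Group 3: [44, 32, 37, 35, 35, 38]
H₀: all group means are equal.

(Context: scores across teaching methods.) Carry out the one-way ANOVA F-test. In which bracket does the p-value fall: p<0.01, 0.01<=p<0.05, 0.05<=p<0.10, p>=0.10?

p-value bracket: p<0.01

Group means [41.64, 24.40, 36.83], grand mean 36.409
SSB = Σnᵢ(x̄ᵢ−x̄)² = 1022.739; SSW = ΣΣ(x−x̄ᵢ)² = 296.579
MSB = 1022.739/2 = 511.3697; MSW = 296.579/19 = 15.6094
F = MSB/MSW = 32.7603
df = (2, 19)
p-value (upper-tail) = 0.00000
→ bracket: p<0.01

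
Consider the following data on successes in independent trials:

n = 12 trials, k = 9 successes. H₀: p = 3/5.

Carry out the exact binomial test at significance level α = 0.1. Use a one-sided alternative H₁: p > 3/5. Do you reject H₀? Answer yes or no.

reject H₀: no

Exact binomial: n=12, k=9, p₀=3/5=0.6000
P(X≥9) from Σ C(n,i)·p₀^i·(1−p₀)^(n−i)
p-value (one-sided, H₁ greater) = 0.22534
At α=0.1: p ≥ α → fail to reject H₀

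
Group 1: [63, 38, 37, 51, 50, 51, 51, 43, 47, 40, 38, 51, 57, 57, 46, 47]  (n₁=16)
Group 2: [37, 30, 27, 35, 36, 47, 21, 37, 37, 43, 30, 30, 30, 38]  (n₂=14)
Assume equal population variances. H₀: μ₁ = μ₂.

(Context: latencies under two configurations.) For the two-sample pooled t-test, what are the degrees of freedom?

df = n₁ + n₂ − 2 = 16 + 14 − 2 = 28

degrees of freedom = 28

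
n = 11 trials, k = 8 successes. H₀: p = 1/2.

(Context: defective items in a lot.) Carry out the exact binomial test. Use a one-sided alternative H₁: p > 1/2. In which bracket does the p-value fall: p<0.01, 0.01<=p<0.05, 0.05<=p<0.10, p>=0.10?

Exact binomial: n=11, k=8, p₀=1/2=0.5000
P(X≥8) from Σ C(n,i)·p₀^i·(1−p₀)^(n−i)
p-value (one-sided, H₁ greater) = 0.11328
→ bracket: p>=0.10

p-value bracket: p>=0.10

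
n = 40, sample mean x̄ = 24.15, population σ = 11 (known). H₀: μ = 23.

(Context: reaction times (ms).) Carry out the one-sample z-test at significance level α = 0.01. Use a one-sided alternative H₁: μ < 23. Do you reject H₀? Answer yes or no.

SE = σ/√n = 11/√40 = 1.7393
z = (x̄−μ₀)/SE = (24.15−23)/1.7393 = 0.6612
p-value (one-sided, H₁ less) = 0.74576
At α=0.01: p ≥ α → fail to reject H₀

reject H₀: no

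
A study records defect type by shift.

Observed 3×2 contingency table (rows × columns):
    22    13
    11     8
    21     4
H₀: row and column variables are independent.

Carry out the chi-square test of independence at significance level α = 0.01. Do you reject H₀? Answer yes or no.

reject H₀: no

Row totals [35, 19, 25], col totals [54, 25], n=79
χ² = (22−23.92)²/23.92 + (13−11.08)²/11.08 + (11−12.99)²/12.99 + (8−6.01)²/6.01 + (21−17.09)²/17.09 + (4−7.91)²/7.91 = 4.2790
df = 2
p-value (upper-tail) = 0.11771
At α=0.01: p ≥ α → fail to reject H₀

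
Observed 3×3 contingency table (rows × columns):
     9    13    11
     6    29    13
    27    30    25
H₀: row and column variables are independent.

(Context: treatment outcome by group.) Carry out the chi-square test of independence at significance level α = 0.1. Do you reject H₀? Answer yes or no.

reject H₀: yes

Row totals [33, 48, 82], col totals [42, 72, 49], n=163
χ² = (9−8.50)²/8.50 + (13−14.58)²/14.58 + (11−9.92)²/9.92 + (6−12.37)²/12.37 + (29−21.20)²/21.20 + (13−14.43)²/14.43 + (27−21.13)²/21.13 + (30−36.22)²/36.22 + (25−24.65)²/24.65 = 9.3100
df = 4
p-value (upper-tail) = 0.05380
At α=0.1: p < α → reject H₀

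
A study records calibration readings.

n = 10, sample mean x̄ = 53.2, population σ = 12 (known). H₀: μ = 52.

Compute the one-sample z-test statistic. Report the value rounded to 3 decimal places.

test statistic = 0.316

SE = σ/√n = 12/√10 = 3.7947
z = (x̄−μ₀)/SE = (53.2−52)/3.7947 = 0.3162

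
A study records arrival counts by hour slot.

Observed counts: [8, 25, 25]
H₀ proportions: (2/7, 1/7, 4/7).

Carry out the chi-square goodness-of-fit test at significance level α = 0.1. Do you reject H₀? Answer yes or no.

n = 58; E_i = n·p_i = [16.57, 8.29, 33.14]
χ² = (8−16.57)²/16.57 + (25−8.29)²/8.29 + (25−33.14)²/33.14 = 40.1509
df = 2
p-value (upper-tail) = 0.00000
At α=0.1: p < α → reject H₀

reject H₀: yes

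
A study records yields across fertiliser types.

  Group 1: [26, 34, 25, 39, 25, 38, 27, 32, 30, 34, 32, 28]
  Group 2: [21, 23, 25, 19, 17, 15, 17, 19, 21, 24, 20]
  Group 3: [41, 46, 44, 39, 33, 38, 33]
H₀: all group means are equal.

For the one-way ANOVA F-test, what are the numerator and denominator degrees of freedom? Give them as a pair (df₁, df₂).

degrees of freedom = [2, 27]

k = 3 groups, N = 30 total
df = (k−1, N−k) = (3−1, 30−3) = (2, 27)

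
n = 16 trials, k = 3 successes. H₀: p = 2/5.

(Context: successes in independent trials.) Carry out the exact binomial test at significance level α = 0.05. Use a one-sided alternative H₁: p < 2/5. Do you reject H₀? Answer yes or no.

Exact binomial: n=16, k=3, p₀=2/5=0.4000
P(X≤3) from Σ C(n,i)·p₀^i·(1−p₀)^(n−i)
p-value (one-sided, H₁ less) = 0.06515
At α=0.05: p ≥ α → fail to reject H₀

reject H₀: no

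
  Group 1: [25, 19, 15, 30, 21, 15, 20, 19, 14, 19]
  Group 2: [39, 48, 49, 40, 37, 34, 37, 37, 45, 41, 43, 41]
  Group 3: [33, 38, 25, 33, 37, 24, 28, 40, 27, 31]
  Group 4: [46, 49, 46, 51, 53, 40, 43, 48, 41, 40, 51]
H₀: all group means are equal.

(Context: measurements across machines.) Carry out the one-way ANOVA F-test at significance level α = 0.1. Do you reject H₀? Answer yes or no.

Group means [19.70, 40.92, 31.60, 46.18], grand mean 35.163
SSB = Σnᵢ(x̄ᵢ−x̄)² = 4250.807; SSW = ΣΣ(x−x̄ᵢ)² = 947.053
MSB = 4250.807/3 = 1416.9358; MSW = 947.053/39 = 24.2834
F = MSB/MSW = 58.3499
df = (3, 39)
p-value (upper-tail) = 0.00000
At α=0.1: p < α → reject H₀

reject H₀: yes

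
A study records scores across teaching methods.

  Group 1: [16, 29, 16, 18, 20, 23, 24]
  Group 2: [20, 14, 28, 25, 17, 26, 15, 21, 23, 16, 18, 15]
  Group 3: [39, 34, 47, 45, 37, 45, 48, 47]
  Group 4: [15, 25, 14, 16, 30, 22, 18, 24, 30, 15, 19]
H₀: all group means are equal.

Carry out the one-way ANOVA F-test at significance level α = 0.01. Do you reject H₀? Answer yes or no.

Group means [20.86, 19.83, 42.75, 20.73], grand mean 25.105
SSB = Σnᵢ(x̄ᵢ−x̄)² = 3161.373; SSW = ΣΣ(x−x̄ᵢ)² = 930.206
MSB = 3161.373/3 = 1053.7911; MSW = 930.206/34 = 27.3590
F = MSB/MSW = 38.5172
df = (3, 34)
p-value (upper-tail) = 0.00000
At α=0.01: p < α → reject H₀

reject H₀: yes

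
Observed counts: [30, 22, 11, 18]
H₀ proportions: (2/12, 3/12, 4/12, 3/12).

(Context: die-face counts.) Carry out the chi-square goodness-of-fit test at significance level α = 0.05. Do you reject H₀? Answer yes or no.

reject H₀: yes

n = 81; E_i = n·p_i = [13.50, 20.25, 27.00, 20.25]
χ² = (30−13.50)²/13.50 + (22−20.25)²/20.25 + (11−27.00)²/27.00 + (18−20.25)²/20.25 = 30.0494
df = 3
p-value (upper-tail) = 0.00000
At α=0.05: p < α → reject H₀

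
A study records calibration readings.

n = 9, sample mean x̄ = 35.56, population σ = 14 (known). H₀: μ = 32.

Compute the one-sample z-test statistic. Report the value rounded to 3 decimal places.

SE = σ/√n = 14/√9 = 4.6667
z = (x̄−μ₀)/SE = (35.56−32)/4.6667 = 0.7629

test statistic = 0.763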